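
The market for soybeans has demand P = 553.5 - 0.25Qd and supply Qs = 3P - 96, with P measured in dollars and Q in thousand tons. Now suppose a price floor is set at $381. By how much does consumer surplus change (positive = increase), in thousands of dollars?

Rearranging demand gives Qd = 2214 - 4P. Equilibrium: 2214 - 4P = 3P - 96, so 2310 = 7P and P* = 330, Q* = 894.
Since 381 > 330, the floor is binding.
At P = 381: Qd = 2214 - 4·381 = 690 and Qs = 3·381 - 96 = 1047.
Consumer surplus without the control is ½ · (553.5 - 330) · 894 = 99904.5.
With the floor, consumers buy 690 units at 381, so CS = ½ · (553.5 - 381) · 690 = 59512.5.
Change in consumer surplus = 59512.5 - 99904.5 = -40392.

-40392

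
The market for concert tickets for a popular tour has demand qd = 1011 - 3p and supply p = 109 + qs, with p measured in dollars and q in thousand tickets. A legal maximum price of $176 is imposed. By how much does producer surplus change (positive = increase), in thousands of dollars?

-12376

Rearranging supply gives qs = p - 109. Equilibrium: 1011 - 3p = p - 109, so 1120 = 4p and p* = 280, q* = 171.
The ceiling of 176 is below the equilibrium price 280, so it binds.
At p = 176: qd = 1011 - 3·176 = 483 and qs = 176 - 109 = 67.
Producer surplus without the control is ½ · (280 - 109) · 171 = 14620.5.
With the ceiling, producers sell 67 units at 176, so PS = ½ · (176 - 109) · 67 = 2244.5.
Change in producer surplus = 2244.5 - 14620.5 = -12376.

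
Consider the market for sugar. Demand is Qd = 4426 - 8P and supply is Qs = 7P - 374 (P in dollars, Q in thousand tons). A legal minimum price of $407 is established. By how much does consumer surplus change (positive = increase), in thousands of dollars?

Without the control the market clears where 4426 - 8P = 7P - 374, i.e. P* = 320 and Q* = 1866.
The floor of 407 is above the equilibrium price 320, so it binds.
At P = 407: Qd = 4426 - 8·407 = 1170 and Qs = 7·407 - 374 = 2475.
Consumer surplus without the control is ½ · (553.25 - 320) · 1866 = 217622.25.
With the floor, consumers buy 1170 units at 407, so CS = ½ · (553.25 - 407) · 1170 = 85556.25.
Change in consumer surplus = 85556.25 - 217622.25 = -132066.

-132066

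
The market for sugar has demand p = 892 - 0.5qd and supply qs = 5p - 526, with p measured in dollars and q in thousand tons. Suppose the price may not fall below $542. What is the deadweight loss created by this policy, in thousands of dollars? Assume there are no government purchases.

62921.6

Rearranging demand gives qd = 1784 - 2p. Setting quantity demanded equal to quantity supplied, 1784 - 2p = 5p - 526, gives p* = 330 and q* = 1124.
Because the floor (542) lies above the market-clearing price, it is binding.
At p = 542: qd = 1784 - 2·542 = 700 and qs = 5·542 - 526 = 2184.
Quantity traded falls to 700. At q = 700 the demand price is (1784 - 700)/2 = 542 and the supply price is (526 + 700)/5 = 245.2.
Deadweight loss = ½ · (542 - 245.2) · (1124 - 700) = ½ · 296.8 · 424 = 62921.6.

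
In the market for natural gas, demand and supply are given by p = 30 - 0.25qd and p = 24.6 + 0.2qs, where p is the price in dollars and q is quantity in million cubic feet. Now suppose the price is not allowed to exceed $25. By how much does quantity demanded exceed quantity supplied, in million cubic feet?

Rearranging demand gives qd = 120 - 4p; rearranging supply gives qs = 5p - 123. In a free market, 120 - 4p = 5p - 123 gives the equilibrium p* = 27, q* = 12.
Because the ceiling (25) lies below the market-clearing price, it is binding.
At p = 25: qd = 120 - 4·25 = 20 and qs = 5·25 - 123 = 2.
Shortage = qd - qs = 20 - 2 = 18.

18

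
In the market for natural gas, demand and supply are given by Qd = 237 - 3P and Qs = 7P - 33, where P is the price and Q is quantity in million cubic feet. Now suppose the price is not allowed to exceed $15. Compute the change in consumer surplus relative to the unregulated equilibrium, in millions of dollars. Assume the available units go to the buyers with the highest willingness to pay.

Without the control the market clears where 237 - 3P = 7P - 33, i.e. P* = 27 and Q* = 156.
Because the ceiling (15) lies below the market-clearing price, it is binding.
At P = 15: Qd = 237 - 3·15 = 192 and Qs = 7·15 - 33 = 72.
Consumer surplus without the control is ½ · (79 - 27) · 156 = 4056.
With the ceiling, 72 units are sold at 15 (assume they go to the highest-value buyers). The demand price at Q = 72 is 55, so CS = ½ · [(79 - 15) + (55 - 15)] · 72 = 3744.
Change in consumer surplus = 3744 - 4056 = -312.

-312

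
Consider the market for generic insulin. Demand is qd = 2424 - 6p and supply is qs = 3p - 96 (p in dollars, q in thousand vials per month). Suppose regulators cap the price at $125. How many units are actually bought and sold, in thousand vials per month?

Setting quantity demanded equal to quantity supplied, 2424 - 6p = 3p - 96, gives p* = 280 and q* = 744.
Since 125 < 280, the ceiling is binding.
At p = 125: qd = 2424 - 6·125 = 1674 and qs = 3·125 - 96 = 279.
The quantity actually transacted is the short side, supply: 279.

279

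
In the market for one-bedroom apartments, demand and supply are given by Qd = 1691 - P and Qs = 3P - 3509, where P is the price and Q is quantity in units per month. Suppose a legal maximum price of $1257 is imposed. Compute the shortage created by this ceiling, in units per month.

172

Without the control the market clears where 1691 - P = 3P - 3509, i.e. P* = 1300 and Q* = 391.
The ceiling of 1257 is below the equilibrium price 1300, so it binds.
At P = 1257: Qd = 1691 - 1257 = 434 and Qs = 3·1257 - 3509 = 262.
Shortage = Qd - Qs = 434 - 262 = 172.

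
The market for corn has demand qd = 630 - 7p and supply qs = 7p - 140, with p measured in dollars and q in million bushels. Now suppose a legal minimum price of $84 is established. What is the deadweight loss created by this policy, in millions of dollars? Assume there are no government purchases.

5887

In a free market, 630 - 7p = 7p - 140 gives the equilibrium p* = 55, q* = 245.
The floor of 84 is above the equilibrium price 55, so it binds.
At p = 84: qd = 630 - 7·84 = 42 and qs = 7·84 - 140 = 448.
Quantity traded falls to 42. At q = 42 the demand price is (630 - 42)/7 = 84 and the supply price is (140 + 42)/7 = 26.
Deadweight loss = ½ · (84 - 26) · (245 - 42) = ½ · 58 · 203 = 5887.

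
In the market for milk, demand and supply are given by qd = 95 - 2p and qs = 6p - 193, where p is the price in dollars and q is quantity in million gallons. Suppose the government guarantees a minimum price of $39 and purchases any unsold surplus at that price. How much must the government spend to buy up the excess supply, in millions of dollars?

936

Setting quantity demanded equal to quantity supplied, 95 - 2p = 6p - 193, gives p* = 36 and q* = 23.
The floor of 39 is above the equilibrium price 36, so it binds.
At p = 39: qd = 95 - 2·39 = 17 and qs = 6·39 - 193 = 41.
Surplus = qs - qd = 24.
Government expenditure = surplus × support price = 24 × 39 = 936.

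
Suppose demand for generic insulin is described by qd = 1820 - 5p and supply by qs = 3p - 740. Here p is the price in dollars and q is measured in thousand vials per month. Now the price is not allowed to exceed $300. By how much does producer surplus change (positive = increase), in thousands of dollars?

-3800

Without the control the market clears where 1820 - 5p = 3p - 740, i.e. p* = 320 and q* = 220.
Since 300 < 320, the ceiling is binding.
At p = 300: qd = 1820 - 5·300 = 320 and qs = 3·300 - 740 = 160.
Producer surplus without the control is ½ · (320 - 740/3) · 220 = 24200/3.
With the ceiling, producers sell 160 units at 300, so PS = ½ · (300 - 740/3) · 160 = 12800/3.
Change in producer surplus = 12800/3 - 24200/3 = -3800.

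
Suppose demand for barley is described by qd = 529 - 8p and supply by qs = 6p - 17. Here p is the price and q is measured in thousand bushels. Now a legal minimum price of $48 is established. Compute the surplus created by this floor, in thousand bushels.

126

Setting quantity demanded equal to quantity supplied, 529 - 8p = 6p - 17, gives p* = 39 and q* = 217.
Because the floor (48) lies above the market-clearing price, it is binding.
At p = 48: qd = 529 - 8·48 = 145 and qs = 6·48 - 17 = 271.
Surplus = qs - qd = 271 - 145 = 126.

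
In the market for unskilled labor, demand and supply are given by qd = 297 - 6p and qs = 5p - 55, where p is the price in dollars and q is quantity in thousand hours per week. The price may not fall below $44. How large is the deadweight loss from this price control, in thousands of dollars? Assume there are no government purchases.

In a free market, 297 - 6p = 5p - 55 gives the equilibrium p* = 32, q* = 105.
Since 44 > 32, the floor is binding.
At p = 44: qd = 297 - 6·44 = 33 and qs = 5·44 - 55 = 165.
Quantity traded falls to 33. At q = 33 the demand price is (297 - 33)/6 = 44 and the supply price is (55 + 33)/5 = 17.6.
Deadweight loss = ½ · (44 - 17.6) · (105 - 33) = ½ · 26.4 · 72 = 950.4.

950.4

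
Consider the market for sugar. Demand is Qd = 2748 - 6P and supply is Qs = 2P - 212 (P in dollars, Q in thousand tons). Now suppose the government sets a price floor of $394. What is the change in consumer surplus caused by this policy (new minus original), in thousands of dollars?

Setting quantity demanded equal to quantity supplied, 2748 - 6P = 2P - 212, gives P* = 370 and Q* = 528.
The floor of 394 is above the equilibrium price 370, so it binds.
At P = 394: Qd = 2748 - 6·394 = 384 and Qs = 2·394 - 212 = 576.
Consumer surplus without the control is ½ · (458 - 370) · 528 = 23232.
With the floor, consumers buy 384 units at 394, so CS = ½ · (458 - 394) · 384 = 12288.
Change in consumer surplus = 12288 - 23232 = -10944.

-10944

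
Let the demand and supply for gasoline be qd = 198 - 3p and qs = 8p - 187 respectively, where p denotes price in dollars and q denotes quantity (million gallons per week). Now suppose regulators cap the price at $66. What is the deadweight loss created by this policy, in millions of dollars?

0

In a free market, 198 - 3p = 8p - 187 gives the equilibrium p* = 35, q* = 93.
Since 66 is above p* = 35, the ceiling does not bind and the free-market outcome prevails.
Since the control does not bind, no trades are prevented and deadweight loss is zero.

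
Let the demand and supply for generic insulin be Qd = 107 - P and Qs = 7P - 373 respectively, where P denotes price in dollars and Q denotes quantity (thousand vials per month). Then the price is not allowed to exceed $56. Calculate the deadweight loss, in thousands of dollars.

448

Equilibrium: 107 - P = 7P - 373, so 480 = 8P and P* = 60, Q* = 47.
Because the ceiling (56) lies below the market-clearing price, it is binding.
At P = 56: Qd = 107 - 56 = 51 and Qs = 7·56 - 373 = 19.
Quantity traded falls to 19. At Q = 19 the demand price is 107 - 19 = 88 and the supply price is (373 + 19)/7 = 56.
Deadweight loss = ½ · (88 - 56) · (47 - 19) = ½ · 32 · 28 = 448.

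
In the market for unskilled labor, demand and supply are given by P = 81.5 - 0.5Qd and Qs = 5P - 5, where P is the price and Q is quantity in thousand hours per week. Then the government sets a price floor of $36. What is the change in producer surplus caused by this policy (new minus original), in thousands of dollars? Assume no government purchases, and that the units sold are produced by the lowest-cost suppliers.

1034.4

Rearranging demand gives Qd = 163 - 2P. In a free market, 163 - 2P = 5P - 5 gives the equilibrium P* = 24, Q* = 115.
The floor of 36 is above the equilibrium price 24, so it binds.
At P = 36: Qd = 163 - 2·36 = 91 and Qs = 5·36 - 5 = 175.
Producer surplus without the control is ½ · (24 - 1) · 115 = 1322.5.
With the floor, 91 units are sold at 36. The supply price at Q = 91 is 19.2, so PS = ½ · [(36 - 1) + (36 - 19.2)] · 91 = 2356.9.
Change in producer surplus = 2356.9 - 1322.5 = 1034.4.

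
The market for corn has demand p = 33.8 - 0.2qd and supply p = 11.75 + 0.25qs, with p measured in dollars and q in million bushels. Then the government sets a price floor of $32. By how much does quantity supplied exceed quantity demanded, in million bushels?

Rearranging demand gives qd = 169 - 5p; rearranging supply gives qs = 4p - 47. Without the control the market clears where 169 - 5p = 4p - 47, i.e. p* = 24 and q* = 49.
The floor of 32 is above the equilibrium price 24, so it binds.
At p = 32: qd = 169 - 5·32 = 9 and qs = 4·32 - 47 = 81.
Surplus = qs - qd = 81 - 9 = 72.

72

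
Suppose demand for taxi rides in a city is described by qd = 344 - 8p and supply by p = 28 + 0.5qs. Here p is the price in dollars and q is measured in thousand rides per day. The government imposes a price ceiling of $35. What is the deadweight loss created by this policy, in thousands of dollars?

31.25

Rearranging supply gives qs = 2p - 56. Without the control the market clears where 344 - 8p = 2p - 56, i.e. p* = 40 and q* = 24.
Because the ceiling (35) lies below the market-clearing price, it is binding.
At p = 35: qd = 344 - 8·35 = 64 and qs = 2·35 - 56 = 14.
Quantity traded falls to 14. At q = 14 the demand price is (344 - 14)/8 = 41.25 and the supply price is (56 + 14)/2 = 35.
Deadweight loss = ½ · (41.25 - 35) · (24 - 14) = ½ · 6.25 · 10 = 31.25.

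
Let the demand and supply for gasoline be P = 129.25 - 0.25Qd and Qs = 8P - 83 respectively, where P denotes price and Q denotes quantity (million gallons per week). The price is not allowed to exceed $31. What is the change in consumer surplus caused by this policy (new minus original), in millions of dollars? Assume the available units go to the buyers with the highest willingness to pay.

Rearranging demand gives Qd = 517 - 4P. In a free market, 517 - 4P = 8P - 83 gives the equilibrium P* = 50, Q* = 317.
Because the ceiling (31) lies below the market-clearing price, it is binding.
At P = 31: Qd = 517 - 4·31 = 393 and Qs = 8·31 - 83 = 165.
Consumer surplus without the control is ½ · (129.25 - 50) · 317 = 12561.125.
With the ceiling, 165 units are sold at 31 (assume they go to the highest-value buyers). The demand price at Q = 165 is 88, so CS = ½ · [(129.25 - 31) + (88 - 31)] · 165 = 12808.125.
Change in consumer surplus = 12808.125 - 12561.125 = 247.

247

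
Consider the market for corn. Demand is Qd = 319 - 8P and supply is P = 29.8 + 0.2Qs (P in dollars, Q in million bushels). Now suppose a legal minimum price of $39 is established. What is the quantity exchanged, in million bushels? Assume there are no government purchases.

Rearranging supply gives Qs = 5P - 149. Setting quantity demanded equal to quantity supplied, 319 - 8P = 5P - 149, gives P* = 36 and Q* = 31.
Because the floor (39) lies above the market-clearing price, it is binding.
At P = 39: Qd = 319 - 8·39 = 7 and Qs = 5·39 - 149 = 46.
The quantity actually transacted is the short side, demand: 7.

7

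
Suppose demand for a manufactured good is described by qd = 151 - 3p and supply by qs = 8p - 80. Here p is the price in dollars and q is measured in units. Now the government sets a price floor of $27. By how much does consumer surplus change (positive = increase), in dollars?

Equilibrium: 151 - 3p = 8p - 80, so 231 = 11p and p* = 21, q* = 88.
Because the floor (27) lies above the market-clearing price, it is binding.
At p = 27: qd = 151 - 3·27 = 70 and qs = 8·27 - 80 = 136.
Consumer surplus without the control is ½ · (151/3 - 21) · 88 = 3872/3.
With the floor, consumers buy 70 units at 27, so CS = ½ · (151/3 - 27) · 70 = 2450/3.
Change in consumer surplus = 2450/3 - 3872/3 = -474.

-474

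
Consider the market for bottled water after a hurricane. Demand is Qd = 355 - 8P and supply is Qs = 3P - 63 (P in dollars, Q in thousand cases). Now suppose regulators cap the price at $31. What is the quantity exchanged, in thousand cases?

30

Setting quantity demanded equal to quantity supplied, 355 - 8P = 3P - 63, gives P* = 38 and Q* = 51.
The ceiling of 31 is below the equilibrium price 38, so it binds.
At P = 31: Qd = 355 - 8·31 = 107 and Qs = 3·31 - 63 = 30.
The quantity actually transacted is the short side, supply: 30.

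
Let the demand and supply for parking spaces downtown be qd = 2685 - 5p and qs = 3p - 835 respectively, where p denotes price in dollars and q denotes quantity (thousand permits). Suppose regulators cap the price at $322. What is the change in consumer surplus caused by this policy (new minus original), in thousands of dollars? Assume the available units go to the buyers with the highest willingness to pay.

2926.4

Without the control the market clears where 2685 - 5p = 3p - 835, i.e. p* = 440 and q* = 485.
Because the ceiling (322) lies below the market-clearing price, it is binding.
At p = 322: qd = 2685 - 5·322 = 1075 and qs = 3·322 - 835 = 131.
Consumer surplus without the control is ½ · (537 - 440) · 485 = 23522.5.
With the ceiling, 131 units are sold at 322 (assume they go to the highest-value buyers). The demand price at q = 131 is 510.8, so CS = ½ · [(537 - 322) + (510.8 - 322)] · 131 = 26448.9.
Change in consumer surplus = 26448.9 - 23522.5 = 2926.4.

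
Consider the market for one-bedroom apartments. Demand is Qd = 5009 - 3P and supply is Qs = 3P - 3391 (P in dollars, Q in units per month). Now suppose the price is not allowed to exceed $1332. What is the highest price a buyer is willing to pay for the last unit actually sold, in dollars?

1468

Without the control the market clears where 5009 - 3P = 3P - 3391, i.e. P* = 1400 and Q* = 809.
Since 1332 < 1400, the ceiling is binding.
At P = 1332: Qd = 5009 - 3·1332 = 1013 and Qs = 3·1332 - 3391 = 605.
Only 605 units reach the market. On the demand curve, the marginal buyer's willingness to pay at Q = 605 is (5009 - 605)/3 = 1468.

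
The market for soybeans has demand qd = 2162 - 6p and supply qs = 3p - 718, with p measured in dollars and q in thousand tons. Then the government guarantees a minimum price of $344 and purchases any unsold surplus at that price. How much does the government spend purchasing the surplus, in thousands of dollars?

In a free market, 2162 - 6p = 3p - 718 gives the equilibrium p* = 320, q* = 242.
Because the floor (344) lies above the market-clearing price, it is binding.
At p = 344: qd = 2162 - 6·344 = 98 and qs = 3·344 - 718 = 314.
Surplus = qs - qd = 216.
Government expenditure = surplus × support price = 216 × 344 = 74304.

74304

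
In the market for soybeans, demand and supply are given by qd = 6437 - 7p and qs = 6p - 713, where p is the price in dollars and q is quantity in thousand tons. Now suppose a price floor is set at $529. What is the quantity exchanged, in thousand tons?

Equilibrium: 6437 - 7p = 6p - 713, so 7150 = 13p and p* = 550, q* = 2587.
Since 529 is below p* = 550, the floor does not bind and the free-market outcome prevails.

2587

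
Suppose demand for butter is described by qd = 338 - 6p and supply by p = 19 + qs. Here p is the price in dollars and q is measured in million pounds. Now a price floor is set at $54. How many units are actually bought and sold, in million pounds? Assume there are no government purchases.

Rearranging supply gives qs = p - 19. Setting quantity demanded equal to quantity supplied, 338 - 6p = p - 19, gives p* = 51 and q* = 32.
The floor of 54 is above the equilibrium price 51, so it binds.
At p = 54: qd = 338 - 6·54 = 14 and qs = 54 - 19 = 35.
The quantity actually transacted is the short side, demand: 14.

14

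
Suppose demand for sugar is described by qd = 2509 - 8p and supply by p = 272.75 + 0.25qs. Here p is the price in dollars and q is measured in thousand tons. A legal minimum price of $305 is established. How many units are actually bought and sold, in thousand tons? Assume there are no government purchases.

69

Rearranging supply gives qs = 4p - 1091. Setting quantity demanded equal to quantity supplied, 2509 - 8p = 4p - 1091, gives p* = 300 and q* = 109.
The floor of 305 is above the equilibrium price 300, so it binds.
At p = 305: qd = 2509 - 8·305 = 69 and qs = 4·305 - 1091 = 129.
The quantity actually transacted is the short side, demand: 69.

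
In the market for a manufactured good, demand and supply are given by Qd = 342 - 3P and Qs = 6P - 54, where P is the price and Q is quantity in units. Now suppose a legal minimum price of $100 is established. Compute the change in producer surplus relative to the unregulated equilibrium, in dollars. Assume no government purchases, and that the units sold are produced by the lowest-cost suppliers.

Equilibrium: 342 - 3P = 6P - 54, so 396 = 9P and P* = 44, Q* = 210.
Since 100 > 44, the floor is binding.
At P = 100: Qd = 342 - 3·100 = 42 and Qs = 6·100 - 54 = 546.
Producer surplus without the control is ½ · (44 - 9) · 210 = 3675.
With the floor, 42 units are sold at 100. The supply price at Q = 42 is 16, so PS = ½ · [(100 - 9) + (100 - 16)] · 42 = 3675.
Change in producer surplus = 3675 - 3675 = 0.

0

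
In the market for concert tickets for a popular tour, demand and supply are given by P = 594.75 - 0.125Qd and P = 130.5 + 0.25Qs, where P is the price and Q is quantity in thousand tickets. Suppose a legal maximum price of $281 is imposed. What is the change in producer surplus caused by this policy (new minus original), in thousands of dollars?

Rearranging demand gives Qd = 4758 - 8P; rearranging supply gives Qs = 4P - 522. Equilibrium: 4758 - 8P = 4P - 522, so 5280 = 12P and P* = 440, Q* = 1238.
The ceiling of 281 is below the equilibrium price 440, so it binds.
At P = 281: Qd = 4758 - 8·281 = 2510 and Qs = 4·281 - 522 = 602.
Producer surplus without the control is ½ · (440 - 130.5) · 1238 = 191580.5.
With the ceiling, producers sell 602 units at 281, so PS = ½ · (281 - 130.5) · 602 = 45300.5.
Change in producer surplus = 45300.5 - 191580.5 = -146280.

-146280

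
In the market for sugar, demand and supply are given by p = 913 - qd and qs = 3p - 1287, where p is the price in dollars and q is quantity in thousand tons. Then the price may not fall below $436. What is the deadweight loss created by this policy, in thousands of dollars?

0

Rearranging demand gives qd = 913 - p. Setting quantity demanded equal to quantity supplied, 913 - p = 3p - 1287, gives p* = 550 and q* = 363.
Since 436 is below p* = 550, the floor does not bind and the free-market outcome prevails.
Since the control does not bind, no trades are prevented and deadweight loss is zero.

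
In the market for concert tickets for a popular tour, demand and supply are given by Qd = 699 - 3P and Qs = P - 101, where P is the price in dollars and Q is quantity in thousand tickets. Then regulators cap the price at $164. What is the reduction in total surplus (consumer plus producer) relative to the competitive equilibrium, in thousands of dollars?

864

Equilibrium: 699 - 3P = P - 101, so 800 = 4P and P* = 200, Q* = 99.
Since 164 < 200, the ceiling is binding.
At P = 164: Qd = 699 - 3·164 = 207 and Qs = 164 - 101 = 63.
Quantity traded falls to 63. At Q = 63 the demand price is (699 - 63)/3 = 212 and the supply price is 101 + 63 = 164.
Deadweight loss = ½ · (212 - 164) · (99 - 63) = ½ · 48 · 36 = 864.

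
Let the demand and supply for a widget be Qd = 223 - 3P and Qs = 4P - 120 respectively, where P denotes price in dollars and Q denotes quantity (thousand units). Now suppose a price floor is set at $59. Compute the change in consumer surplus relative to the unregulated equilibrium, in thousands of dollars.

In a free market, 223 - 3P = 4P - 120 gives the equilibrium P* = 49, Q* = 76.
Since 59 > 49, the floor is binding.
At P = 59: Qd = 223 - 3·59 = 46 and Qs = 4·59 - 120 = 116.
Consumer surplus without the control is ½ · (223/3 - 49) · 76 = 2888/3.
With the floor, consumers buy 46 units at 59, so CS = ½ · (223/3 - 59) · 46 = 1058/3.
Change in consumer surplus = 1058/3 - 2888/3 = -610.

-610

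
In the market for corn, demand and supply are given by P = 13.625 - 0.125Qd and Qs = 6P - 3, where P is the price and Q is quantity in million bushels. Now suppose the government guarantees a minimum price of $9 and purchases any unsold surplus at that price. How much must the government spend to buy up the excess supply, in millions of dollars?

126

Rearranging demand gives Qd = 109 - 8P. Equilibrium: 109 - 8P = 6P - 3, so 112 = 14P and P* = 8, Q* = 45.
Since 9 > 8, the floor is binding.
At P = 9: Qd = 109 - 8·9 = 37 and Qs = 6·9 - 3 = 51.
Surplus = Qs - Qd = 14.
Government expenditure = surplus × support price = 14 × 9 = 126.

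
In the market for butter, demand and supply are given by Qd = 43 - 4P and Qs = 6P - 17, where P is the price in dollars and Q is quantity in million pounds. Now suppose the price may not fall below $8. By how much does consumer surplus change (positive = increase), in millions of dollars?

-30

Setting quantity demanded equal to quantity supplied, 43 - 4P = 6P - 17, gives P* = 6 and Q* = 19.
Since 8 > 6, the floor is binding.
At P = 8: Qd = 43 - 4·8 = 11 and Qs = 6·8 - 17 = 31.
Consumer surplus without the control is ½ · (10.75 - 6) · 19 = 45.125.
With the floor, consumers buy 11 units at 8, so CS = ½ · (10.75 - 8) · 11 = 15.125.
Change in consumer surplus = 15.125 - 45.125 = -30.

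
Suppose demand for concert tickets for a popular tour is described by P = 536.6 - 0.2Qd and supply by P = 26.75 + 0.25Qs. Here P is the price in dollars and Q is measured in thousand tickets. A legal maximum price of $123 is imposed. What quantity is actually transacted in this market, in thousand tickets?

385

Rearranging demand gives Qd = 2683 - 5P; rearranging supply gives Qs = 4P - 107. Equilibrium: 2683 - 5P = 4P - 107, so 2790 = 9P and P* = 310, Q* = 1133.
Since 123 < 310, the ceiling is binding.
At P = 123: Qd = 2683 - 5·123 = 2068 and Qs = 4·123 - 107 = 385.
The quantity actually transacted is the short side, supply: 385.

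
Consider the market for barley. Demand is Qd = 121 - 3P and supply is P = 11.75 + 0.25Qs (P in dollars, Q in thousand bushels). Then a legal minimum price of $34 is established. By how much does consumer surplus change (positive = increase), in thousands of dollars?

-340

Rearranging supply gives Qs = 4P - 47. In a free market, 121 - 3P = 4P - 47 gives the equilibrium P* = 24, Q* = 49.
Because the floor (34) lies above the market-clearing price, it is binding.
At P = 34: Qd = 121 - 3·34 = 19 and Qs = 4·34 - 47 = 89.
Consumer surplus without the control is ½ · (121/3 - 24) · 49 = 2401/6.
With the floor, consumers buy 19 units at 34, so CS = ½ · (121/3 - 34) · 19 = 361/6.
Change in consumer surplus = 361/6 - 2401/6 = -340.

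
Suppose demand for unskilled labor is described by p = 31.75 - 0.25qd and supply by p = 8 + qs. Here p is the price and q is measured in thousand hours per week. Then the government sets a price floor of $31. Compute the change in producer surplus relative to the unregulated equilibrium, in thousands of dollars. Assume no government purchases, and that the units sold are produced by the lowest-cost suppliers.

-116

Rearranging demand gives qd = 127 - 4p; rearranging supply gives qs = p - 8. Setting quantity demanded equal to quantity supplied, 127 - 4p = p - 8, gives p* = 27 and q* = 19.
The floor of 31 is above the equilibrium price 27, so it binds.
At p = 31: qd = 127 - 4·31 = 3 and qs = 31 - 8 = 23.
Producer surplus without the control is ½ · (27 - 8) · 19 = 180.5.
With the floor, 3 units are sold at 31. The supply price at q = 3 is 11, so PS = ½ · [(31 - 8) + (31 - 11)] · 3 = 64.5.
Change in producer surplus = 64.5 - 180.5 = -116.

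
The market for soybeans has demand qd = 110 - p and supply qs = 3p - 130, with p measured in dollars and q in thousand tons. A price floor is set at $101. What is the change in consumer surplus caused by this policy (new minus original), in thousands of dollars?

-1209.5

Setting quantity demanded equal to quantity supplied, 110 - p = 3p - 130, gives p* = 60 and q* = 50.
Since 101 > 60, the floor is binding.
At p = 101: qd = 110 - 101 = 9 and qs = 3·101 - 130 = 173.
Consumer surplus without the control is ½ · (110 - 60) · 50 = 1250.
With the floor, consumers buy 9 units at 101, so CS = ½ · (110 - 101) · 9 = 40.5.
Change in consumer surplus = 40.5 - 1250 = -1209.5.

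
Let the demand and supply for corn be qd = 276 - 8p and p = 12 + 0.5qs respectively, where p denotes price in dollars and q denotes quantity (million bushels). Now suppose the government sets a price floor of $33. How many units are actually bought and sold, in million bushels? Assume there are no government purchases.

12

Rearranging supply gives qs = 2p - 24. Without the control the market clears where 276 - 8p = 2p - 24, i.e. p* = 30 and q* = 36.
Because the floor (33) lies above the market-clearing price, it is binding.
At p = 33: qd = 276 - 8·33 = 12 and qs = 2·33 - 24 = 42.
The quantity actually transacted is the short side, demand: 12.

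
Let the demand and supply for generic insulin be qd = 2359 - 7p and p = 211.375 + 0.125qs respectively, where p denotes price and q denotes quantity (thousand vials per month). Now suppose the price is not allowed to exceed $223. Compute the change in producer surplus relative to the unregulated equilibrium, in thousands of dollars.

-13207

Rearranging supply gives qs = 8p - 1691. In a free market, 2359 - 7p = 8p - 1691 gives the equilibrium p* = 270, q* = 469.
The ceiling of 223 is below the equilibrium price 270, so it binds.
At p = 223: qd = 2359 - 7·223 = 798 and qs = 8·223 - 1691 = 93.
Producer surplus without the control is ½ · (270 - 211.375) · 469 = 13747.5625.
With the ceiling, producers sell 93 units at 223, so PS = ½ · (223 - 211.375) · 93 = 540.5625.
Change in producer surplus = 540.5625 - 13747.5625 = -13207.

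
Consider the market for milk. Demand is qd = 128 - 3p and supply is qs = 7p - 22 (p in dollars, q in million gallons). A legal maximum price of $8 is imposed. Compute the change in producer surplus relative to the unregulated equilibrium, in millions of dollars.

Equilibrium: 128 - 3p = 7p - 22, so 150 = 10p and p* = 15, q* = 83.
The ceiling of 8 is below the equilibrium price 15, so it binds.
At p = 8: qd = 128 - 3·8 = 104 and qs = 7·8 - 22 = 34.
Producer surplus without the control is ½ · (15 - 22/7) · 83 = 6889/14.
With the ceiling, producers sell 34 units at 8, so PS = ½ · (8 - 22/7) · 34 = 578/7.
Change in producer surplus = 578/7 - 6889/14 = -409.5.

-409.5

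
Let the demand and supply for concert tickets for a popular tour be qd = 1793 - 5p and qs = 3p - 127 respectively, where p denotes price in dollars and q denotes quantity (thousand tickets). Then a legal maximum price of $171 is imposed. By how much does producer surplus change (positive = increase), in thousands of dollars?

Equilibrium: 1793 - 5p = 3p - 127, so 1920 = 8p and p* = 240, q* = 593.
Since 171 < 240, the ceiling is binding.
At p = 171: qd = 1793 - 5·171 = 938 and qs = 3·171 - 127 = 386.
Producer surplus without the control is ½ · (240 - 127/3) · 593 = 351649/6.
With the ceiling, producers sell 386 units at 171, so PS = ½ · (171 - 127/3) · 386 = 74498/3.
Change in producer surplus = 74498/3 - 351649/6 = -33775.5.

-33775.5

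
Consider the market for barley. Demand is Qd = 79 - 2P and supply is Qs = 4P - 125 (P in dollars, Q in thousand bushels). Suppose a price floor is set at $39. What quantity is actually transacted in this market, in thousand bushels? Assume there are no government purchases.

1

Setting quantity demanded equal to quantity supplied, 79 - 2P = 4P - 125, gives P* = 34 and Q* = 11.
Since 39 > 34, the floor is binding.
At P = 39: Qd = 79 - 2·39 = 1 and Qs = 4·39 - 125 = 31.
The quantity actually transacted is the short side, demand: 1.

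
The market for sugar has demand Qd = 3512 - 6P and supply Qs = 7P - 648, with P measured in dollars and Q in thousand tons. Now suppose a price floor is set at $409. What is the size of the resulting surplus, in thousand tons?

1157

Setting quantity demanded equal to quantity supplied, 3512 - 6P = 7P - 648, gives P* = 320 and Q* = 1592.
Because the floor (409) lies above the market-clearing price, it is binding.
At P = 409: Qd = 3512 - 6·409 = 1058 and Qs = 7·409 - 648 = 2215.
Surplus = Qs - Qd = 2215 - 1058 = 1157.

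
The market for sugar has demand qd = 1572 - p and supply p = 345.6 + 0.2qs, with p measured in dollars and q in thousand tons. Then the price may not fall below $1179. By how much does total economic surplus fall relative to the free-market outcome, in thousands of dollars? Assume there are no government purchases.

237384.6

Rearranging supply gives qs = 5p - 1728. Equilibrium: 1572 - p = 5p - 1728, so 3300 = 6p and p* = 550, q* = 1022.
Because the floor (1179) lies above the market-clearing price, it is binding.
At p = 1179: qd = 1572 - 1179 = 393 and qs = 5·1179 - 1728 = 4167.
Quantity traded falls to 393. At q = 393 the demand price is 1572 - 393 = 1179 and the supply price is (1728 + 393)/5 = 424.2.
Deadweight loss = ½ · (1179 - 424.2) · (1022 - 393) = ½ · 754.8 · 629 = 237384.6.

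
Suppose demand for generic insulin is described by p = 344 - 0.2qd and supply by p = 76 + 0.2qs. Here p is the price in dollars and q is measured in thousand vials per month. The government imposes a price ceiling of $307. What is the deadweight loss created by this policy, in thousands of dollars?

0

Rearranging demand gives qd = 1720 - 5p; rearranging supply gives qs = 5p - 380. Equilibrium: 1720 - 5p = 5p - 380, so 2100 = 10p and p* = 210, q* = 670.
The ceiling of 307 is above the equilibrium price 210, so it is not binding; the market clears at p* = 210, q* = 670.
Since the control does not bind, no trades are prevented and deadweight loss is zero.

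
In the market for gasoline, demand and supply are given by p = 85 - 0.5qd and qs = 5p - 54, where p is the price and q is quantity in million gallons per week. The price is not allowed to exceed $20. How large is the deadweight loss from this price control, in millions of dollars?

1260

Rearranging demand gives qd = 170 - 2p. Equilibrium: 170 - 2p = 5p - 54, so 224 = 7p and p* = 32, q* = 106.
Because the ceiling (20) lies below the market-clearing price, it is binding.
At p = 20: qd = 170 - 2·20 = 130 and qs = 5·20 - 54 = 46.
Quantity traded falls to 46. At q = 46 the demand price is (170 - 46)/2 = 62 and the supply price is (54 + 46)/5 = 20.
Deadweight loss = ½ · (62 - 20) · (106 - 46) = ½ · 42 · 60 = 1260.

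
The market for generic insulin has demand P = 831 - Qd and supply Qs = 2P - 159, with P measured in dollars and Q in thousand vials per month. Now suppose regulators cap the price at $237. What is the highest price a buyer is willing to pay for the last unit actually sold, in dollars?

Rearranging demand gives Qd = 831 - P. Setting quantity demanded equal to quantity supplied, 831 - P = 2P - 159, gives P* = 330 and Q* = 501.
Since 237 < 330, the ceiling is binding.
At P = 237: Qd = 831 - 237 = 594 and Qs = 2·237 - 159 = 315.
Only 315 units reach the market. On the demand curve, the marginal buyer's willingness to pay at Q = 315 is (831 - 315) = 516.

516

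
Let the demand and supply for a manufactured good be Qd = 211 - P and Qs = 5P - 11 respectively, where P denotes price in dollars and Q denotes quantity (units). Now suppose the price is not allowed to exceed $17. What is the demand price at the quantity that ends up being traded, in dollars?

Setting quantity demanded equal to quantity supplied, 211 - P = 5P - 11, gives P* = 37 and Q* = 174.
Since 17 < 37, the ceiling is binding.
At P = 17: Qd = 211 - 17 = 194 and Qs = 5·17 - 11 = 74.
Only 74 units reach the market. On the demand curve, the marginal buyer's willingness to pay at Q = 74 is (211 - 74) = 137.

137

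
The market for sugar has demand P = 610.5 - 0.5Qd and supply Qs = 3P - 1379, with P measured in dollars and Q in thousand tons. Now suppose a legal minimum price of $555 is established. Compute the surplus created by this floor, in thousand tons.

Rearranging demand gives Qd = 1221 - 2P. Equilibrium: 1221 - 2P = 3P - 1379, so 2600 = 5P and P* = 520, Q* = 181.
Since 555 > 520, the floor is binding.
At P = 555: Qd = 1221 - 2·555 = 111 and Qs = 3·555 - 1379 = 286.
Surplus = Qs - Qd = 286 - 111 = 175.

175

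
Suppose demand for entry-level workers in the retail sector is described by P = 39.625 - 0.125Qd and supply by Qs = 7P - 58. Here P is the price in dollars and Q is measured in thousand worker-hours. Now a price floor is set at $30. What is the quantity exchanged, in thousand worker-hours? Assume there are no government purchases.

77

Rearranging demand gives Qd = 317 - 8P. Setting quantity demanded equal to quantity supplied, 317 - 8P = 7P - 58, gives P* = 25 and Q* = 117.
Since 30 > 25, the floor is binding.
At P = 30: Qd = 317 - 8·30 = 77 and Qs = 7·30 - 58 = 152.
The quantity actually transacted is the short side, demand: 77.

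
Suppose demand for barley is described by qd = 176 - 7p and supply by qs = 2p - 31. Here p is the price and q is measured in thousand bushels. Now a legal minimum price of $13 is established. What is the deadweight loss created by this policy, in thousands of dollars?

In a free market, 176 - 7p = 2p - 31 gives the equilibrium p* = 23, q* = 15.
Since 13 is below p* = 23, the floor does not bind and the free-market outcome prevails.
Since the control does not bind, no trades are prevented and deadweight loss is zero.

0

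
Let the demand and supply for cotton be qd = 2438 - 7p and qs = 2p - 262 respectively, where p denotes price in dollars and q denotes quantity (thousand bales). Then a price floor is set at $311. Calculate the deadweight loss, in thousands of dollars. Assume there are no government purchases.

Equilibrium: 2438 - 7p = 2p - 262, so 2700 = 9p and p* = 300, q* = 338.
Since 311 > 300, the floor is binding.
At p = 311: qd = 2438 - 7·311 = 261 and qs = 2·311 - 262 = 360.
Quantity traded falls to 261. At q = 261 the demand price is (2438 - 261)/7 = 311 and the supply price is (262 + 261)/2 = 261.5.
Deadweight loss = ½ · (311 - 261.5) · (338 - 261) = ½ · 49.5 · 77 = 1905.75.

1905.75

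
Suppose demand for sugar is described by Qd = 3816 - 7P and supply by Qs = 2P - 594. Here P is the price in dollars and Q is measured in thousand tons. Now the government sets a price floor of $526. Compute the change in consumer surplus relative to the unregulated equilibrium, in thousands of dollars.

-9360

Without the control the market clears where 3816 - 7P = 2P - 594, i.e. P* = 490 and Q* = 386.
The floor of 526 is above the equilibrium price 490, so it binds.
At P = 526: Qd = 3816 - 7·526 = 134 and Qs = 2·526 - 594 = 458.
Consumer surplus without the control is ½ · (3816/7 - 490) · 386 = 74498/7.
With the floor, consumers buy 134 units at 526, so CS = ½ · (3816/7 - 526) · 134 = 8978/7.
Change in consumer surplus = 8978/7 - 74498/7 = -9360.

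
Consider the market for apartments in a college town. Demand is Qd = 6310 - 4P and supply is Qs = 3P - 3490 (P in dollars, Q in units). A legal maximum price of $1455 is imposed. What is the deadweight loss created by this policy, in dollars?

Without the control the market clears where 6310 - 4P = 3P - 3490, i.e. P* = 1400 and Q* = 710.
Since 1455 is above P* = 1400, the ceiling does not bind and the free-market outcome prevails.
Since the control does not bind, no trades are prevented and deadweight loss is zero.

0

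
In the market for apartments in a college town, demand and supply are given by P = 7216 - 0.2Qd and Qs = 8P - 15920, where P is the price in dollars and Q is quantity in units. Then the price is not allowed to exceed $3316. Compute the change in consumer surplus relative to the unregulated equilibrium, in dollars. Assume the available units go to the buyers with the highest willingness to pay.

4261593.6

Rearranging demand gives Qd = 36080 - 5P. Equilibrium: 36080 - 5P = 8P - 15920, so 52000 = 13P and P* = 4000, Q* = 16080.
Since 3316 < 4000, the ceiling is binding.
At P = 3316: Qd = 36080 - 5·3316 = 19500 and Qs = 8·3316 - 15920 = 10608.
Consumer surplus without the control is ½ · (7216 - 4000) · 16080 = 25856640.
With the ceiling, 10608 units are sold at 3316 (assume they go to the highest-value buyers). The demand price at Q = 10608 is 5094.4, so CS = ½ · [(7216 - 3316) + (5094.4 - 3316)] · 10608 = 30118233.6.
Change in consumer surplus = 30118233.6 - 25856640 = 4261593.6.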